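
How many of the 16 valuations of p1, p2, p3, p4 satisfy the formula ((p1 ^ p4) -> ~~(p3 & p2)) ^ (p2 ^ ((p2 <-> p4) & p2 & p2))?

p1 | p2 | p3 | p4 || (p1 ^ p4) | (p3 & p2) | ~(p3 & p2) | ~~(p3 & p2) | ((p1 ^ p4) -> ~~(p3 & p2)) | (p2 <-> p4) | ((p2 <-> p4) & p2) | (((p2 <-> p4) & p2) & p2) | φ
T  | T  | T  | T  ||     F     |     T     |     F      |      T      |             T              |      T      |         T          |             T             | T
T  | T  | T  | F  ||     T     |     T     |     F      |      T      |             T              |      F      |         F          |             F             | F
T  | T  | F  | T  ||     F     |     F     |     T      |      F      |             T              |      T      |         T          |             T             | T
T  | T  | F  | F  ||     T     |     F     |     T      |      F      |             F              |      F      |         F          |             F             | T
T  | F  | T  | T  ||     F     |     F     |     T      |      F      |             T              |      F      |         F          |             F             | T
T  | F  | T  | F  ||     T     |     F     |     T      |      F      |             F              |      T      |         F          |             F             | F
T  | F  | F  | T  ||     F     |     F     |     T      |      F      |             T              |      F      |         F          |             F             | T
T  | F  | F  | F  ||     T     |     F     |     T      |      F      |             F              |      T      |         F          |             F             | F
F  | T  | T  | T  ||     T     |     T     |     F      |      T      |             T              |      T      |         T          |             T             | T
F  | T  | T  | F  ||     F     |     T     |     F      |      T      |             T              |      F      |         F          |             F             | F
F  | T  | F  | T  ||     T     |     F     |     T      |      F      |             F              |      T      |         T          |             T             | F
F  | T  | F  | F  ||     F     |     F     |     T      |      F      |             T              |      F      |         F          |             F             | F
F  | F  | T  | T  ||     T     |     F     |     T      |      F      |             F              |      F      |         F          |             F             | F
F  | F  | T  | F  ||     F     |     F     |     T      |      F      |             T              |      T      |         F          |             F             | T
F  | F  | F  | T  ||     T     |     F     |     T      |      F      |             F              |      F      |         F          |             F             | F
F  | F  | F  | F  ||     F     |     F     |     T      |      F      |             T              |      T      |         F          |             F             | T
The formula is true on 8 of the 16 rows.

8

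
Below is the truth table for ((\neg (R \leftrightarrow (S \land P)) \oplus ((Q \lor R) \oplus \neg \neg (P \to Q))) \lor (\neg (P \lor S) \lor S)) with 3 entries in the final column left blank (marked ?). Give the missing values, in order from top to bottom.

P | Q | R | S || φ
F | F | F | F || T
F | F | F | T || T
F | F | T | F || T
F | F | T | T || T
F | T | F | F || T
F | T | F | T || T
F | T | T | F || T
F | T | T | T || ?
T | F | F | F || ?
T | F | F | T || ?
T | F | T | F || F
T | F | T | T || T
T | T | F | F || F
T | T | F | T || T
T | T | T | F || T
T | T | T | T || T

T, F, T

Row P=F, Q=T, R=T, S=T: (\neg (R \leftrightarrow (S \land P)) \oplus ((Q \lor R) \oplus \neg \neg (P \to Q))) = T, (\neg (P \lor S) \lor S) = T, so the formula = T.
Row P=T, Q=F, R=F, S=F: (\neg (R \leftrightarrow (S \land P)) \oplus ((Q \lor R) \oplus \neg \neg (P \to Q))) = F, (\neg (P \lor S) \lor S) = F, so the formula = F.
Row P=T, Q=F, R=F, S=T: (\neg (R \leftrightarrow (S \land P)) \oplus ((Q \lor R) \oplus \neg \neg (P \to Q))) = T, (\neg (P \lor S) \lor S) = T, so the formula = T.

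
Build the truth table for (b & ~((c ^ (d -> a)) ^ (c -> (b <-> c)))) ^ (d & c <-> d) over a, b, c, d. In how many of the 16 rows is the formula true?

10

a  b  c  d  |  (d -> a)  (c ^ (d -> a))  (b <-> c)  (c -> (b <-> c))  (d & c)  ((d & c) <-> d)  φ
1  1  1  1  |     1            0             1             1             1            1         1
1  1  1  0  |     1            0             1             1             0            1         1
1  1  0  1  |     1            1             0             1             0            0         1
1  1  0  0  |     1            1             0             1             0            1         0
1  0  1  1  |     1            0             0             0             1            1         1
1  0  1  0  |     1            0             0             0             0            1         1
1  0  0  1  |     1            1             1             1             0            0         0
1  0  0  0  |     1            1             1             1             0            1         1
0  1  1  1  |     0            1             1             1             1            1         0
0  1  1  0  |     1            0             1             1             0            1         1
0  1  0  1  |     0            0             0             1             0            0         0
0  1  0  0  |     1            1             0             1             0            1         0
0  0  1  1  |     0            1             0             0             1            1         1
0  0  1  0  |     1            0             0             0             0            1         1
0  0  0  1  |     0            0             1             1             0            0         0
0  0  0  0  |     1            1             1             1             0            1         1
The formula is true on 10 of the 16 rows.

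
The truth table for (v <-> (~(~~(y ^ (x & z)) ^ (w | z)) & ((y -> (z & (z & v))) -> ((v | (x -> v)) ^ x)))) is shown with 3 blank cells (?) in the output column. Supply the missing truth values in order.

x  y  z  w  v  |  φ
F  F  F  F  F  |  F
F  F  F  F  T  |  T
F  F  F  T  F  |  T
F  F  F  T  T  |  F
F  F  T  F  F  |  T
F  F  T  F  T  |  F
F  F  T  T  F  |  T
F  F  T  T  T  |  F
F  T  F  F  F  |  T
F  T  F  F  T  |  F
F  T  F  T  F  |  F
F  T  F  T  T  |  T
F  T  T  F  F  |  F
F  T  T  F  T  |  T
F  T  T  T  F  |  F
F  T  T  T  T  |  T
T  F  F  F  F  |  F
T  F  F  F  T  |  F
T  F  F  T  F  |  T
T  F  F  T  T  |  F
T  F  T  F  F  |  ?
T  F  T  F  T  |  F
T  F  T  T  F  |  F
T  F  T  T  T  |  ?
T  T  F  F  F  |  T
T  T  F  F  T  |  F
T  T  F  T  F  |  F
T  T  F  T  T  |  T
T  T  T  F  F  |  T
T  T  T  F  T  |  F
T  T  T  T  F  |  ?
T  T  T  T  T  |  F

Row x=T, y=F, z=T, w=F, v=F: (~(~~(y ^ (x & z)) ^ (w | z)) & ((y -> (z & (z & v))) -> ((v | (x -> v)) ^ x))) = T, so the formula = F.
Row x=T, y=F, z=T, w=T, v=T: (~(~~(y ^ (x & z)) ^ (w | z)) & ((y -> (z & (z & v))) -> ((v | (x -> v)) ^ x))) = F, so the formula = F.
Row x=T, y=T, z=T, w=T, v=F: (~(~~(y ^ (x & z)) ^ (w | z)) & ((y -> (z & (z & v))) -> ((v | (x -> v)) ^ x))) = F, so the formula = T.

F, F, T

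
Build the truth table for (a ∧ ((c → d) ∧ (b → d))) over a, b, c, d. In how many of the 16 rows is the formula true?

5

a  b  c  d  |  (c → d)  (b → d)  ((c → d) ∧ (b → d))  (a ∧ ((c → d) ∧ (b → d)))
T  T  T  T  |     T        T              T                       T            
T  T  T  F  |     F        F              F                       F            
T  T  F  T  |     T        T              T                       T            
T  T  F  F  |     T        F              F                       F            
T  F  T  T  |     T        T              T                       T            
T  F  T  F  |     F        T              F                       F            
T  F  F  T  |     T        T              T                       T            
T  F  F  F  |     T        T              T                       T            
F  T  T  T  |     T        T              T                       F            
F  T  T  F  |     F        F              F                       F            
F  T  F  T  |     T        T              T                       F            
F  T  F  F  |     T        F              F                       F            
F  F  T  T  |     T        T              T                       F            
F  F  T  F  |     F        T              F                       F            
F  F  F  T  |     T        T              T                       F            
F  F  F  F  |     T        T              T                       F            
The formula is true on 5 of the 16 rows.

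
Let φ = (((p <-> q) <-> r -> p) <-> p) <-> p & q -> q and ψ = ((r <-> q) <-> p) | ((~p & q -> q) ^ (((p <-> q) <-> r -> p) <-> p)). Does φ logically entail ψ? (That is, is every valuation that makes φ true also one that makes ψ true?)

p | q | r || φ | ψ
1 | 1 | 1 || 1 | 1
1 | 1 | 0 || 1 | 0
1 | 0 | 1 || 0 | 1
1 | 0 | 0 || 0 | 1
0 | 1 | 1 || 0 | 1
0 | 1 | 0 || 1 | 1
0 | 0 | 1 || 1 | 1
0 | 0 | 0 || 0 | 1
At p=1, q=1, r=0 we have φ true but ψ false, so φ does not entail ψ.

no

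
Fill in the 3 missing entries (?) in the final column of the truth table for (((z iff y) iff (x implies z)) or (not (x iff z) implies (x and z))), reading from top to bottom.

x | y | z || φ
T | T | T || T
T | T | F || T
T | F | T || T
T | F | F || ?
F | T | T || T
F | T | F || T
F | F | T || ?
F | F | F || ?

Row x=T, y=F, z=F: ((z iff y) iff (x implies z)) = F, (not (x iff z) implies (x and z)) = F, so the formula = F.
Row x=F, y=F, z=T: ((z iff y) iff (x implies z)) = F, (not (x iff z) implies (x and z)) = F, so the formula = F.
Row x=F, y=F, z=F: ((z iff y) iff (x implies z)) = T, (not (x iff z) implies (x and z)) = T, so the formula = T.

F, F, T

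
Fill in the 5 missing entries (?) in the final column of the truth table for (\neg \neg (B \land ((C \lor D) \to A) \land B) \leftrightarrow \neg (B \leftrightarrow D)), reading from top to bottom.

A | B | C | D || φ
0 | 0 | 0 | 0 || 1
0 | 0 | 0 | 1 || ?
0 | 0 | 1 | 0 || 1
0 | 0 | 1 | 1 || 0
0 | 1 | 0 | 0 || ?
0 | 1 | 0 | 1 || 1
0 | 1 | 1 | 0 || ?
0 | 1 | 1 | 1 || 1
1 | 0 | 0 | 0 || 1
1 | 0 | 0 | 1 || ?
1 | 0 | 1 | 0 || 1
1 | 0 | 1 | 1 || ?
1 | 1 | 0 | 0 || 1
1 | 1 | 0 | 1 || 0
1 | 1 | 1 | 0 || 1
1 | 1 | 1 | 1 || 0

Row A=0, B=0, C=0, D=1: \neg \neg (B \land ((C \lor D) \to A) \land B) = 0, \neg (B \leftrightarrow D) = 1, so the formula = 0.
Row A=0, B=1, C=0, D=0: \neg \neg (B \land ((C \lor D) \to A) \land B) = 1, \neg (B \leftrightarrow D) = 1, so the formula = 1.
Row A=0, B=1, C=1, D=0: \neg \neg (B \land ((C \lor D) \to A) \land B) = 0, \neg (B \leftrightarrow D) = 1, so the formula = 0.
Row A=1, B=0, C=0, D=1: \neg \neg (B \land ((C \lor D) \to A) \land B) = 0, \neg (B \leftrightarrow D) = 1, so the formula = 0.
Row A=1, B=0, C=1, D=1: \neg \neg (B \land ((C \lor D) \to A) \land B) = 0, \neg (B \leftrightarrow D) = 1, so the formula = 0.

0, 1, 0, 0, 0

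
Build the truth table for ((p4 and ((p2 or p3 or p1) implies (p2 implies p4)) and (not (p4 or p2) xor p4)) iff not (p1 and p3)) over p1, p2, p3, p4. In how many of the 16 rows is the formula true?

p1  p2  p3  p4  |  φ
T   T   T   T   |  F
T   T   T   F   |  T
T   T   F   T   |  T
T   T   F   F   |  F
T   F   T   T   |  F
T   F   T   F   |  T
T   F   F   T   |  T
T   F   F   F   |  F
F   T   T   T   |  T
F   T   T   F   |  F
F   T   F   T   |  T
F   T   F   F   |  F
F   F   T   T   |  T
F   F   T   F   |  F
F   F   F   T   |  T
F   F   F   F   |  F
The formula is true on 8 of the 16 rows.

8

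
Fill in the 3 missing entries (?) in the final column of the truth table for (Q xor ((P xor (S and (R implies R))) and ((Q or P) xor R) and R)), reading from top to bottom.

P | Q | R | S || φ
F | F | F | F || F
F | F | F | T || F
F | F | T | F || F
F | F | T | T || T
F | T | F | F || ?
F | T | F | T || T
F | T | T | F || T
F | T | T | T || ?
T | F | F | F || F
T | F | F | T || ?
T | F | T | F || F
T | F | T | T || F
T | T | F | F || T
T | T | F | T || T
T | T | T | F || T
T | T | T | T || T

Row P=F, Q=T, R=F, S=F: ((P xor (S and (R implies R))) and ((Q or P) xor R) and R) = F, so the formula = T.
Row P=F, Q=T, R=T, S=T: ((P xor (S and (R implies R))) and ((Q or P) xor R) and R) = F, so the formula = T.
Row P=T, Q=F, R=F, S=T: ((P xor (S and (R implies R))) and ((Q or P) xor R) and R) = F, so the formula = F.

T, T, F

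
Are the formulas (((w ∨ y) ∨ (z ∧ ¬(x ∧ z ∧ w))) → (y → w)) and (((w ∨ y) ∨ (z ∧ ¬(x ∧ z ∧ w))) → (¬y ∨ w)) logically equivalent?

x | y | z | w || φ | ψ
F | F | F | F || T | T
F | F | F | T || T | T
F | F | T | F || T | T
F | F | T | T || T | T
F | T | F | F || F | F
F | T | F | T || T | T
F | T | T | F || F | F
F | T | T | T || T | T
T | F | F | F || T | T
T | F | F | T || T | T
T | F | T | F || T | T
T | F | T | T || T | T
T | T | F | F || F | F
T | T | F | T || T | T
T | T | T | F || F | F
T | T | T | T || T | T
The columns for φ and ψ agree on every row, so they are logically equivalent.

equivalent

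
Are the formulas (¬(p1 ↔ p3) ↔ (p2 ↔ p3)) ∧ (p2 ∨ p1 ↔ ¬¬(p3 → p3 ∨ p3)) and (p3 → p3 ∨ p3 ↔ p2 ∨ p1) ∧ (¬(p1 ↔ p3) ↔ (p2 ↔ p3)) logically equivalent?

equivalent

p1 | p2 | p3 || φ | ψ
F  | F  | F  || F | F
F  | F  | T  || F | F
F  | T  | F  || T | T
F  | T  | T  || T | T
T  | F  | F  || T | T
T  | F  | T  || T | T
T  | T  | F  || F | F
T  | T  | T  || F | F
The columns for φ and ψ agree on every row, so they are logically equivalent.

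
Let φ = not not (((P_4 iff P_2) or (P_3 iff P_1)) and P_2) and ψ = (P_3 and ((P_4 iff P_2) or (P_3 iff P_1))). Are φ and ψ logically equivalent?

P_1  P_2  P_3  P_4  |  φ  ψ
 T    T    T    T   |  T  T
 T    T    T    F   |  T  T
 T    T    F    T   |  T  F
 T    T    F    F   |  F  F
 T    F    T    T   |  F  T
 T    F    T    F   |  F  T
 T    F    F    T   |  F  F
 T    F    F    F   |  F  F
 F    T    T    T   |  T  T
 F    T    T    F   |  F  F
 F    T    F    T   |  T  F
 F    T    F    F   |  T  F
 F    F    T    T   |  F  F
 F    F    T    F   |  F  T
 F    F    F    T   |  F  F
 F    F    F    F   |  F  F
The columns differ at P_1=T, P_2=T, P_3=F, P_4=T (φ=T, ψ=F), so they are not equivalent.

not equivalent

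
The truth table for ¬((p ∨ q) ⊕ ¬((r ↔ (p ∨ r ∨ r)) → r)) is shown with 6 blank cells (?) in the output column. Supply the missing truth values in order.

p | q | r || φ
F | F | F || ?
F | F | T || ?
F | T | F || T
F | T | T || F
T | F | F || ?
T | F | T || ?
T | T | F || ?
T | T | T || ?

Row p=F, q=F, r=F: (p ∨ q) = F, ¬((r ↔ (p ∨ r ∨ r)) → r) = T, ((p ∨ q) ⊕ ¬((r ↔ (p ∨ r ∨ r)) → r)) = T, so the formula = F.
Row p=F, q=F, r=T: (p ∨ q) = F, ¬((r ↔ (p ∨ r ∨ r)) → r) = F, ((p ∨ q) ⊕ ¬((r ↔ (p ∨ r ∨ r)) → r)) = F, so the formula = T.
Row p=T, q=F, r=F: (p ∨ q) = T, ¬((r ↔ (p ∨ r ∨ r)) → r) = F, ((p ∨ q) ⊕ ¬((r ↔ (p ∨ r ∨ r)) → r)) = T, so the formula = F.
Row p=T, q=F, r=T: (p ∨ q) = T, ¬((r ↔ (p ∨ r ∨ r)) → r) = F, ((p ∨ q) ⊕ ¬((r ↔ (p ∨ r ∨ r)) → r)) = T, so the formula = F.
Row p=T, q=T, r=F: (p ∨ q) = T, ¬((r ↔ (p ∨ r ∨ r)) → r) = F, ((p ∨ q) ⊕ ¬((r ↔ (p ∨ r ∨ r)) → r)) = T, so the formula = F.
Row p=T, q=T, r=T: (p ∨ q) = T, ¬((r ↔ (p ∨ r ∨ r)) → r) = F, ((p ∨ q) ⊕ ¬((r ↔ (p ∨ r ∨ r)) → r)) = T, so the formula = F.

F, T, F, F, F, F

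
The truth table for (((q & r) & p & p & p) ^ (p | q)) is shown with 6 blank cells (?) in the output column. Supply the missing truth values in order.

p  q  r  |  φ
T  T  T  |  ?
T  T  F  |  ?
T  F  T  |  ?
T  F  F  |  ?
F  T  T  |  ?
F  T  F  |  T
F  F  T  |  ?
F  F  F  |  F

Row p=T, q=T, r=T: ((q & r) & p & p & p) = T, (p | q) = T, so the formula = F.
Row p=T, q=T, r=F: ((q & r) & p & p & p) = F, (p | q) = T, so the formula = T.
Row p=T, q=F, r=T: ((q & r) & p & p & p) = F, (p | q) = T, so the formula = T.
Row p=T, q=F, r=F: ((q & r) & p & p & p) = F, (p | q) = T, so the formula = T.
Row p=F, q=T, r=T: ((q & r) & p & p & p) = F, (p | q) = T, so the formula = T.
Row p=F, q=F, r=T: ((q & r) & p & p & p) = F, (p | q) = F, so the formula = F.

F, T, T, T, T, F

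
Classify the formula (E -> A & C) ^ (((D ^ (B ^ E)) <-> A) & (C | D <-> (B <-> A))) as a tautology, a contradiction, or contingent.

  A      B      C      D      E    |    φ  
 True   True   True   True   True  |  False
 True   True   True   True  False  |   True
 True   True   True  False   True  |   True
 True   True   True  False  False  |  False
 True   True  False   True   True  |   True
 True   True  False   True  False  |   True
 True   True  False  False   True  |  False
 True   True  False  False  False  |   True
 True  False   True   True   True  |   True
 True  False   True   True  False  |   True
 True  False   True  False   True  |   True
 True  False   True  False  False  |   True
 True  False  False   True   True  |  False
 True  False  False   True  False  |   True
 True  False  False  False   True  |   True
 True  False  False  False  False  |   True
False   True   True   True   True  |  False
False   True   True   True  False  |   True
False   True   True  False   True  |  False
False   True   True  False  False  |   True
False   True  False   True   True  |  False
False   True  False   True  False  |   True
False   True  False  False   True  |   True
False   True  False  False  False  |   True
False  False   True   True   True  |   True
False  False   True   True  False  |   True
False  False   True  False   True  |  False
False  False   True  False  False  |  False
False  False  False   True   True  |   True
False  False  False   True  False  |   True
False  False  False  False   True  |  False
False  False  False  False  False  |   True
22 of 32 rows are True, so the formula is contingent.

contingent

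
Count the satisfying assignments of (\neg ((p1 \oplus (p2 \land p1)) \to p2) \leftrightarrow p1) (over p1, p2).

3

p1 | p2 || (p2 \land p1) | (p1 \oplus (p2 \land p1)) | φ
T  | T  ||       T       |             F             | F
T  | F  ||       F       |             T             | T
F  | T  ||       F       |             F             | T
F  | F  ||       F       |             F             | T
The formula is true on 3 of the 4 rows.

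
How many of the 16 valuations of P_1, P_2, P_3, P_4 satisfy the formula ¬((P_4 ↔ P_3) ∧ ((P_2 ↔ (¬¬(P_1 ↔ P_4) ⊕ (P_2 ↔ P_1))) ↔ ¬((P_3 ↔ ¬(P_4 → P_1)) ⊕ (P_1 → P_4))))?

12

P_1 | P_2 | P_3 | P_4 | φ
--- | --- | --- | --- | -
 F  |  F  |  F  |  F  | F
 F  |  F  |  F  |  T  | T
 F  |  F  |  T  |  F  | T
 F  |  F  |  T  |  T  | T
 F  |  T  |  F  |  F  | F
 F  |  T  |  F  |  T  | T
 F  |  T  |  T  |  F  | T
 F  |  T  |  T  |  T  | T
 T  |  F  |  F  |  F  | T
 T  |  F  |  F  |  T  | T
 T  |  F  |  T  |  F  | T
 T  |  F  |  T  |  T  | F
 T  |  T  |  F  |  F  | T
 T  |  T  |  F  |  T  | T
 T  |  T  |  T  |  F  | T
 T  |  T  |  T  |  T  | F
The formula is true on 12 of the 16 rows.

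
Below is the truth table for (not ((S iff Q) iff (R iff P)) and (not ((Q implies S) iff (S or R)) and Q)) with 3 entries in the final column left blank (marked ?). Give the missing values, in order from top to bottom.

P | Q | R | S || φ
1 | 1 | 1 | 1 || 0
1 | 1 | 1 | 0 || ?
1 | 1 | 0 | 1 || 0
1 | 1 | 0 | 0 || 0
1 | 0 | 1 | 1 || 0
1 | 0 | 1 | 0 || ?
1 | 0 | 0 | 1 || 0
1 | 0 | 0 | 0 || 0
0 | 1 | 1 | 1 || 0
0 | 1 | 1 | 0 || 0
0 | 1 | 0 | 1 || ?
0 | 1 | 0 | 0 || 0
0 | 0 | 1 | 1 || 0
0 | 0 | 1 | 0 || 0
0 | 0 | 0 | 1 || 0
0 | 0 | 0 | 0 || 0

Row P=1, Q=1, R=1, S=0: not ((S iff Q) iff (R iff P)) = 1, (not ((Q implies S) iff (S or R)) and Q) = 1, so the formula = 1.
Row P=1, Q=0, R=1, S=0: not ((S iff Q) iff (R iff P)) = 0, (not ((Q implies S) iff (S or R)) and Q) = 0, so the formula = 0.
Row P=0, Q=1, R=0, S=1: not ((S iff Q) iff (R iff P)) = 0, (not ((Q implies S) iff (S or R)) and Q) = 0, so the formula = 0.

1, 0, 0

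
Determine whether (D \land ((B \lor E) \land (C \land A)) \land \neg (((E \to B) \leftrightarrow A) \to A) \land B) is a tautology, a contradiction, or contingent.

contradiction

A | B | C | D | E | φ
- | - | - | - | - | -
F | F | F | F | F | F
F | F | F | F | T | F
F | F | F | T | F | F
F | F | F | T | T | F
F | F | T | F | F | F
F | F | T | F | T | F
F | F | T | T | F | F
F | F | T | T | T | F
F | T | F | F | F | F
F | T | F | F | T | F
F | T | F | T | F | F
F | T | F | T | T | F
F | T | T | F | F | F
F | T | T | F | T | F
F | T | T | T | F | F
F | T | T | T | T | F
T | F | F | F | F | F
T | F | F | F | T | F
T | F | F | T | F | F
T | F | F | T | T | F
T | F | T | F | F | F
T | F | T | F | T | F
T | F | T | T | F | F
T | F | T | T | T | F
T | T | F | F | F | F
T | T | F | F | T | F
T | T | F | T | F | F
T | T | F | T | T | F
T | T | T | F | F | F
T | T | T | F | T | F
T | T | T | T | F | F
T | T | T | T | T | F
Every row is F, so the formula is a contradiction.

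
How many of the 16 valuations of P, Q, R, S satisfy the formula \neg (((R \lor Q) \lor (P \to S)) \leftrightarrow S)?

7

P  Q  R  S  |  φ
0  0  0  0  |  1
0  0  0  1  |  0
0  0  1  0  |  1
0  0  1  1  |  0
0  1  0  0  |  1
0  1  0  1  |  0
0  1  1  0  |  1
0  1  1  1  |  0
1  0  0  0  |  0
1  0  0  1  |  0
1  0  1  0  |  1
1  0  1  1  |  0
1  1  0  0  |  1
1  1  0  1  |  0
1  1  1  0  |  1
1  1  1  1  |  0
The formula is true on 7 of the 16 rows.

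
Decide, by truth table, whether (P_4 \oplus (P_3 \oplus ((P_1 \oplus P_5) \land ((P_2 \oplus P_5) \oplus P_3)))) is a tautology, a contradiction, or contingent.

P_1  P_2  P_3  P_4  P_5  |  φ
 T    T    T    T    T   |  F
 T    T    T    T    F   |  F
 T    T    T    F    T   |  T
 T    T    T    F    F   |  T
 T    T    F    T    T   |  T
 T    T    F    T    F   |  F
 T    T    F    F    T   |  F
 T    T    F    F    F   |  T
 T    F    T    T    T   |  F
 T    F    T    T    F   |  T
 T    F    T    F    T   |  T
 T    F    T    F    F   |  F
 T    F    F    T    T   |  T
 T    F    F    T    F   |  T
 T    F    F    F    T   |  F
 T    F    F    F    F   |  F
 F    T    T    T    T   |  T
 F    T    T    T    F   |  F
 F    T    T    F    T   |  F
 F    T    T    F    F   |  T
 F    T    F    T    T   |  T
 F    T    F    T    F   |  T
 F    T    F    F    T   |  F
 F    T    F    F    F   |  F
 F    F    T    T    T   |  F
 F    F    T    T    F   |  F
 F    F    T    F    T   |  T
 F    F    T    F    F   |  T
 F    F    F    T    T   |  F
 F    F    F    T    F   |  T
 F    F    F    F    T   |  T
 F    F    F    F    F   |  F
16 of 32 rows are T, so the formula is contingent.

contingent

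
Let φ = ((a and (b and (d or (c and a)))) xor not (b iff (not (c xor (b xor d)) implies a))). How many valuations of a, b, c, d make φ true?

  a      b      c      d    |  (c and a)  (d or (c and a))  (b and (d or (c and a)))  (b xor d)  (c xor (b xor d))  not (c xor (b xor d))    φ  
False  False  False  False  |    False         False                 False              False          False                 True          False
False  False  False   True  |    False          True                 False               True           True                False           True
False  False   True  False  |    False         False                 False              False           True                False           True
False  False   True   True  |    False          True                 False               True          False                 True          False
False   True  False  False  |    False         False                 False               True           True                False          False
False   True  False   True  |    False          True                  True              False          False                 True           True
False   True   True  False  |    False         False                 False               True          False                 True           True
False   True   True   True  |    False          True                  True              False           True                False          False
 True  False  False  False  |    False         False                 False              False          False                 True           True
 True  False  False   True  |    False          True                 False               True           True                False           True
 True  False   True  False  |     True          True                 False              False           True                False           True
 True  False   True   True  |     True          True                 False               True          False                 True           True
 True   True  False  False  |    False         False                 False               True           True                False          False
 True   True  False   True  |    False          True                  True              False          False                 True           True
 True   True   True  False  |     True          True                  True               True          False                 True           True
 True   True   True   True  |     True          True                  True              False           True                False           True
The formula is true on 11 of the 16 rows.

11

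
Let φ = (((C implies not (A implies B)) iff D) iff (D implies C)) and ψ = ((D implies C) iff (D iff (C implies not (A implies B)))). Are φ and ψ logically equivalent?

A  B  C  D  |  φ  ψ
T  T  T  T  |  F  F
T  T  T  F  |  T  T
T  T  F  T  |  F  F
T  T  F  F  |  F  F
T  F  T  T  |  T  T
T  F  T  F  |  F  F
T  F  F  T  |  F  F
T  F  F  F  |  F  F
F  T  T  T  |  F  F
F  T  T  F  |  T  T
F  T  F  T  |  F  F
F  T  F  F  |  F  F
F  F  T  T  |  F  F
F  F  T  F  |  T  T
F  F  F  T  |  F  F
F  F  F  F  |  F  F
The columns for φ and ψ agree on every row, so they are logically equivalent.

equivalent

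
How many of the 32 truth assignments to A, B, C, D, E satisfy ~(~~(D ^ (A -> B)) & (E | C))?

20

A  B  C  D  E     ~(~~(D ^ (A -> B)) & (E | C))
0  0  0  0  0                   1              
0  0  0  0  1                   0              
0  0  0  1  0                   1              
0  0  0  1  1                   1              
0  0  1  0  0                   0              
0  0  1  0  1                   0              
0  0  1  1  0                   1              
0  0  1  1  1                   1              
0  1  0  0  0                   1              
0  1  0  0  1                   0              
0  1  0  1  0                   1              
0  1  0  1  1                   1              
0  1  1  0  0                   0              
0  1  1  0  1                   0              
0  1  1  1  0                   1              
0  1  1  1  1                   1              
1  0  0  0  0                   1              
1  0  0  0  1                   1              
1  0  0  1  0                   1              
1  0  0  1  1                   0              
1  0  1  0  0                   1              
1  0  1  0  1                   1              
1  0  1  1  0                   0              
1  0  1  1  1                   0              
1  1  0  0  0                   1              
1  1  0  0  1                   0              
1  1  0  1  0                   1              
1  1  0  1  1                   1              
1  1  1  0  0                   0              
1  1  1  0  1                   0              
1  1  1  1  0                   1              
1  1  1  1  1                   1              
The formula is true on 20 of the 32 rows.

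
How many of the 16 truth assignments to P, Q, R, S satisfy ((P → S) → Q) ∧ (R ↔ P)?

5

P | Q | R | S || (P → S) | ((P → S) → Q) | (R ↔ P) | (((P → S) → Q) ∧ (R ↔ P))
T | T | T | T ||    T    |       T       |    T    |             T            
T | T | T | F ||    F    |       T       |    T    |             T            
T | T | F | T ||    T    |       T       |    F    |             F            
T | T | F | F ||    F    |       T       |    F    |             F            
T | F | T | T ||    T    |       F       |    T    |             F            
T | F | T | F ||    F    |       T       |    T    |             T            
T | F | F | T ||    T    |       F       |    F    |             F            
T | F | F | F ||    F    |       T       |    F    |             F            
F | T | T | T ||    T    |       T       |    F    |             F            
F | T | T | F ||    T    |       T       |    F    |             F            
F | T | F | T ||    T    |       T       |    T    |             T            
F | T | F | F ||    T    |       T       |    T    |             T            
F | F | T | T ||    T    |       F       |    F    |             F            
F | F | T | F ||    T    |       F       |    F    |             F            
F | F | F | T ||    T    |       F       |    T    |             F            
F | F | F | F ||    T    |       F       |    T    |             F            
The formula is true on 5 of the 16 rows.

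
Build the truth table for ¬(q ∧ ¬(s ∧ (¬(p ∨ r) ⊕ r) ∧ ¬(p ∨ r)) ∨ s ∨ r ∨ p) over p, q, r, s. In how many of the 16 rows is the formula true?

p  q  r  s  |  (p ∨ r)  ¬(p ∨ r)  (¬(p ∨ r) ⊕ r)  ((¬(p ∨ r) ⊕ r) ∧ ¬(p ∨ r))  (s ∨ r ∨ p)  φ
0  0  0  0  |     0        1            1                      1                    0       1
0  0  0  1  |     0        1            1                      1                    1       0
0  0  1  0  |     1        0            1                      0                    1       0
0  0  1  1  |     1        0            1                      0                    1       0
0  1  0  0  |     0        1            1                      1                    0       0
0  1  0  1  |     0        1            1                      1                    1       0
0  1  1  0  |     1        0            1                      0                    1       0
0  1  1  1  |     1        0            1                      0                    1       0
1  0  0  0  |     1        0            0                      0                    1       0
1  0  0  1  |     1        0            0                      0                    1       0
1  0  1  0  |     1        0            1                      0                    1       0
1  0  1  1  |     1        0            1                      0                    1       0
1  1  0  0  |     1        0            0                      0                    1       0
1  1  0  1  |     1        0            0                      0                    1       0
1  1  1  0  |     1        0            1                      0                    1       0
1  1  1  1  |     1        0            1                      0                    1       0
The formula is true on 1 of the 16 rows.

1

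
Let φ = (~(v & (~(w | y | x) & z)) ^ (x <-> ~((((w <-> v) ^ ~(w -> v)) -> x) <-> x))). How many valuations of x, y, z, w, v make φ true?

19

x | y | z | w | v | φ
- | - | - | - | - | -
F | F | F | F | F | F
F | F | F | F | T | T
F | F | F | T | F | F
F | F | F | T | T | F
F | F | T | F | F | F
F | F | T | F | T | F
F | F | T | T | F | F
F | F | T | T | T | F
F | T | F | F | F | F
F | T | F | F | T | T
F | T | F | T | F | F
F | T | F | T | T | F
F | T | T | F | F | F
F | T | T | F | T | T
F | T | T | T | F | F
F | T | T | T | T | F
T | F | F | F | F | T
T | F | F | F | T | T
T | F | F | T | F | T
T | F | F | T | T | T
T | F | T | F | F | T
T | F | T | F | T | T
T | F | T | T | F | T
T | F | T | T | T | T
T | T | F | F | F | T
T | T | F | F | T | T
T | T | F | T | F | T
T | T | F | T | T | T
T | T | T | F | F | T
T | T | T | F | T | T
T | T | T | T | F | T
T | T | T | T | T | T
The formula is true on 19 of the 32 rows.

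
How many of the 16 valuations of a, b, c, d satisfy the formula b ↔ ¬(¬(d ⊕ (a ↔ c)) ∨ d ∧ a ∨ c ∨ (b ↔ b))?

a | b | c | d || (a ↔ c) | (d ⊕ (a ↔ c)) | ¬(d ⊕ (a ↔ c)) | (d ∧ a) | (b ↔ b) | (c ∨ (b ↔ b)) | φ
F | F | F | F ||    T    |       T       |       F        |    F    |    T    |       T       | T
F | F | F | T ||    T    |       F       |       T        |    F    |    T    |       T       | T
F | F | T | F ||    F    |       F       |       T        |    F    |    T    |       T       | T
F | F | T | T ||    F    |       T       |       F        |    F    |    T    |       T       | T
F | T | F | F ||    T    |       T       |       F        |    F    |    T    |       T       | F
F | T | F | T ||    T    |       F       |       T        |    F    |    T    |       T       | F
F | T | T | F ||    F    |       F       |       T        |    F    |    T    |       T       | F
F | T | T | T ||    F    |       T       |       F        |    F    |    T    |       T       | F
T | F | F | F ||    F    |       F       |       T        |    F    |    T    |       T       | T
T | F | F | T ||    F    |       T       |       F        |    T    |    T    |       T       | T
T | F | T | F ||    T    |       T       |       F        |    F    |    T    |       T       | T
T | F | T | T ||    T    |       F       |       T        |    T    |    T    |       T       | T
T | T | F | F ||    F    |       F       |       T        |    F    |    T    |       T       | F
T | T | F | T ||    F    |       T       |       F        |    T    |    T    |       T       | F
T | T | T | F ||    T    |       T       |       F        |    F    |    T    |       T       | F
T | T | T | T ||    T    |       F       |       T        |    T    |    T    |       T       | F
The formula is true on 8 of the 16 rows.

8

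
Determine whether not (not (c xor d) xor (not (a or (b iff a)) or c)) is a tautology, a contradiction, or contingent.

a  b  c  d  |  φ
T  T  T  T  |  T
T  T  T  F  |  F
T  T  F  T  |  T
T  T  F  F  |  F
T  F  T  T  |  T
T  F  T  F  |  F
T  F  F  T  |  T
T  F  F  F  |  F
F  T  T  T  |  T
F  T  T  F  |  F
F  T  F  T  |  F
F  T  F  F  |  T
F  F  T  T  |  T
F  F  T  F  |  F
F  F  F  T  |  T
F  F  F  F  |  F
8 of 16 rows are T, so the formula is contingent.

contingent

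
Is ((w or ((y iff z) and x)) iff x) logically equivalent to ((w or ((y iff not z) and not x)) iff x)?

x | y | z | w || φ | ψ
F | F | F | F || T | T
F | F | F | T || F | F
F | F | T | F || T | F
F | F | T | T || F | F
F | T | F | F || T | F
F | T | F | T || F | F
F | T | T | F || T | T
F | T | T | T || F | F
T | F | F | F || T | F
T | F | F | T || T | T
T | F | T | F || F | F
T | F | T | T || T | T
T | T | F | F || F | F
T | T | F | T || T | T
T | T | T | F || T | F
T | T | T | T || T | T
The columns differ at x=F, y=F, z=T, w=F (φ=T, ψ=F), so they are not equivalent.

not equivalent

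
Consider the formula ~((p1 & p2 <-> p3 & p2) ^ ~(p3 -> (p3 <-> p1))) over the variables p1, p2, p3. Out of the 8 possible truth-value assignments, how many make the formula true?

p1 | p2 | p3 | φ
-- | -- | -- | -
0  | 0  | 0  | 0
0  | 0  | 1  | 1
0  | 1  | 0  | 0
0  | 1  | 1  | 0
1  | 0  | 0  | 0
1  | 0  | 1  | 0
1  | 1  | 0  | 1
1  | 1  | 1  | 0
The formula is true on 2 of the 8 rows.

2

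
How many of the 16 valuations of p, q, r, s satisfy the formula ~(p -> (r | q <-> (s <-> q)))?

p  q  r  s     (r | q)  (s <-> q)  ((r | q) <-> (s <-> q))  ~(p -> ((r | q) <-> (s <-> q)))
1  1  1  1        1         1                 1                            0               
1  1  1  0        1         0                 0                            1               
1  1  0  1        1         1                 1                            0               
1  1  0  0        1         0                 0                            1               
1  0  1  1        1         0                 0                            1               
1  0  1  0        1         1                 1                            0               
1  0  0  1        0         0                 1                            0               
1  0  0  0        0         1                 0                            1               
0  1  1  1        1         1                 1                            0               
0  1  1  0        1         0                 0                            0               
0  1  0  1        1         1                 1                            0               
0  1  0  0        1         0                 0                            0               
0  0  1  1        1         0                 0                            0               
0  0  1  0        1         1                 1                            0               
0  0  0  1        0         0                 1                            0               
0  0  0  0        0         1                 0                            0               
The formula is true on 4 of the 16 rows.

4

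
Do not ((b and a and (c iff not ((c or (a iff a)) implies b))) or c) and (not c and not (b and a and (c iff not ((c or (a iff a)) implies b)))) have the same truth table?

a  b  c  |  φ  ψ
F  F  F  |  T  T
F  F  T  |  F  F
F  T  F  |  T  T
F  T  T  |  F  F
T  F  F  |  T  T
T  F  T  |  F  F
T  T  F  |  F  F
T  T  T  |  F  F
The columns for φ and ψ agree on every row, so they are logically equivalent.

equivalent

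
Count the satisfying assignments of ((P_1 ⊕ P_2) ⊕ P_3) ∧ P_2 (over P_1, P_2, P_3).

2

P_1 | P_2 | P_3 | (P_1 ⊕ P_2) | ((P_1 ⊕ P_2) ⊕ P_3) | (((P_1 ⊕ P_2) ⊕ P_3) ∧ P_2)
--- | --- | --- | ----------- | ------------------- | ---------------------------
 1  |  1  |  1  |      0      |          1          |              1             
 1  |  1  |  0  |      0      |          0          |              0             
 1  |  0  |  1  |      1      |          0          |              0             
 1  |  0  |  0  |      1      |          1          |              0             
 0  |  1  |  1  |      1      |          0          |              0             
 0  |  1  |  0  |      1      |          1          |              1             
 0  |  0  |  1  |      0      |          1          |              0             
 0  |  0  |  0  |      0      |          0          |              0             
The formula is true on 2 of the 8 rows.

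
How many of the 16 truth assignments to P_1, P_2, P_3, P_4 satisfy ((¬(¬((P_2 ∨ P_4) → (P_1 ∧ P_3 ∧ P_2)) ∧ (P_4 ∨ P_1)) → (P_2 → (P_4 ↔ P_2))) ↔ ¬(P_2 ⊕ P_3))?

7

P_1 | P_2 | P_3 | P_4 || φ
 1  |  1  |  1  |  1  || 1
 1  |  1  |  1  |  0  || 0
 1  |  1  |  0  |  1  || 0
 1  |  1  |  0  |  0  || 0
 1  |  0  |  1  |  1  || 0
 1  |  0  |  1  |  0  || 0
 1  |  0  |  0  |  1  || 1
 1  |  0  |  0  |  0  || 1
 0  |  1  |  1  |  1  || 1
 0  |  1  |  1  |  0  || 0
 0  |  1  |  0  |  1  || 0
 0  |  1  |  0  |  0  || 1
 0  |  0  |  1  |  1  || 0
 0  |  0  |  1  |  0  || 0
 0  |  0  |  0  |  1  || 1
 0  |  0  |  0  |  0  || 1
The formula is true on 7 of the 16 rows.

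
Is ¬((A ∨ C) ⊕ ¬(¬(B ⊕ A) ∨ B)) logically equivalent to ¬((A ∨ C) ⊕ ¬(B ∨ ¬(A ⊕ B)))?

equivalent

A | B | C | φ | ψ
- | - | - | - | -
1 | 1 | 1 | 0 | 0
1 | 1 | 0 | 0 | 0
1 | 0 | 1 | 1 | 1
1 | 0 | 0 | 1 | 1
0 | 1 | 1 | 0 | 0
0 | 1 | 0 | 1 | 1
0 | 0 | 1 | 0 | 0
0 | 0 | 0 | 1 | 1
The columns for φ and ψ agree on every row, so they are logically equivalent.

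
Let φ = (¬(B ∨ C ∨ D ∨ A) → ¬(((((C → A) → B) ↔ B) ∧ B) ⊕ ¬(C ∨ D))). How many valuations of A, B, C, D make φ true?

A | B | C | D || φ
T | T | T | T || T
T | T | T | F || T
T | T | F | T || T
T | T | F | F || T
T | F | T | T || T
T | F | T | F || T
T | F | F | T || T
T | F | F | F || T
F | T | T | T || T
F | T | T | F || T
F | T | F | T || T
F | T | F | F || T
F | F | T | T || T
F | F | T | F || T
F | F | F | T || T
F | F | F | F || F
The formula is true on 15 of the 16 rows.

15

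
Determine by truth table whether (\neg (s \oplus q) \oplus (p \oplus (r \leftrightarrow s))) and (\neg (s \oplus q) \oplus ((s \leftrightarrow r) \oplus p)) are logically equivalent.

equivalent

p | q | r | s || φ | ψ
F | F | F | F || F | F
F | F | F | T || F | F
F | F | T | F || T | T
F | F | T | T || T | T
F | T | F | F || T | T
F | T | F | T || T | T
F | T | T | F || F | F
F | T | T | T || F | F
T | F | F | F || T | T
T | F | F | T || T | T
T | F | T | F || F | F
T | F | T | T || F | F
T | T | F | F || F | F
T | T | F | T || F | F
T | T | T | F || T | T
T | T | T | T || T | T
The columns for φ and ψ agree on every row, so they are logically equivalent.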